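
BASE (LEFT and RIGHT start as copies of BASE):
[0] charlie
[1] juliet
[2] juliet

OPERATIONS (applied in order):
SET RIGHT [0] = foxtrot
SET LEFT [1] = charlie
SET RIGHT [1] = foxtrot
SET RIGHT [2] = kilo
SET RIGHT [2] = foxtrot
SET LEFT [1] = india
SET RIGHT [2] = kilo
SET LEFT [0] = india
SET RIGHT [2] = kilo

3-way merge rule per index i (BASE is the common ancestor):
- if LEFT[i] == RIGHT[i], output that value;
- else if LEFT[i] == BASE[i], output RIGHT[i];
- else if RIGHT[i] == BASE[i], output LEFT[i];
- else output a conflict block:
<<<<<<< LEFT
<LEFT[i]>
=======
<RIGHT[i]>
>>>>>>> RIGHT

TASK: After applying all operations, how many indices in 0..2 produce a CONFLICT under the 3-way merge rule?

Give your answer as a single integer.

Final LEFT:  [india, india, juliet]
Final RIGHT: [foxtrot, foxtrot, kilo]
i=0: BASE=charlie L=india R=foxtrot all differ -> CONFLICT
i=1: BASE=juliet L=india R=foxtrot all differ -> CONFLICT
i=2: L=juliet=BASE, R=kilo -> take RIGHT -> kilo
Conflict count: 2

Answer: 2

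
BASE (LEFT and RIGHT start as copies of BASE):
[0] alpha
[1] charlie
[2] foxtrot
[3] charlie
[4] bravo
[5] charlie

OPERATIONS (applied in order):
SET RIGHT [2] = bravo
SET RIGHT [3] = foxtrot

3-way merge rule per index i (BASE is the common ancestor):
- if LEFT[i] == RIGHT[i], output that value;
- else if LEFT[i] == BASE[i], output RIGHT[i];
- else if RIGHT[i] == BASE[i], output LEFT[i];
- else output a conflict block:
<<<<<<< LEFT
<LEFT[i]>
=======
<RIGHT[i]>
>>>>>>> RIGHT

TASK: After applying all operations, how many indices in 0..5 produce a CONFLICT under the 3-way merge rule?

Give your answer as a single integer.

Answer: 0

Derivation:
Final LEFT:  [alpha, charlie, foxtrot, charlie, bravo, charlie]
Final RIGHT: [alpha, charlie, bravo, foxtrot, bravo, charlie]
i=0: L=alpha R=alpha -> agree -> alpha
i=1: L=charlie R=charlie -> agree -> charlie
i=2: L=foxtrot=BASE, R=bravo -> take RIGHT -> bravo
i=3: L=charlie=BASE, R=foxtrot -> take RIGHT -> foxtrot
i=4: L=bravo R=bravo -> agree -> bravo
i=5: L=charlie R=charlie -> agree -> charlie
Conflict count: 0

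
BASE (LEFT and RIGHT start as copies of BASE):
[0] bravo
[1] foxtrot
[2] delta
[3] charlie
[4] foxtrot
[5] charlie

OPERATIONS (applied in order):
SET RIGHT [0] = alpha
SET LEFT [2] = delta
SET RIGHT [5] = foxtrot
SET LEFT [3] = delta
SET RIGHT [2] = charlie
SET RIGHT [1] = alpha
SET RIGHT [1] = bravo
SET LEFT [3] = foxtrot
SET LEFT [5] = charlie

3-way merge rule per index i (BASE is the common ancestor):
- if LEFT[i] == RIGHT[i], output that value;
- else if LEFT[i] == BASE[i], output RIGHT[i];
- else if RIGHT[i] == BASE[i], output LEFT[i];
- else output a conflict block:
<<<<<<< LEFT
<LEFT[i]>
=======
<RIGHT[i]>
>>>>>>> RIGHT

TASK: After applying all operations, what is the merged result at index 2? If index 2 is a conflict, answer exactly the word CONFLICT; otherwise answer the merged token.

Final LEFT:  [bravo, foxtrot, delta, foxtrot, foxtrot, charlie]
Final RIGHT: [alpha, bravo, charlie, charlie, foxtrot, foxtrot]
i=0: L=bravo=BASE, R=alpha -> take RIGHT -> alpha
i=1: L=foxtrot=BASE, R=bravo -> take RIGHT -> bravo
i=2: L=delta=BASE, R=charlie -> take RIGHT -> charlie
i=3: L=foxtrot, R=charlie=BASE -> take LEFT -> foxtrot
i=4: L=foxtrot R=foxtrot -> agree -> foxtrot
i=5: L=charlie=BASE, R=foxtrot -> take RIGHT -> foxtrot
Index 2 -> charlie

Answer: charlie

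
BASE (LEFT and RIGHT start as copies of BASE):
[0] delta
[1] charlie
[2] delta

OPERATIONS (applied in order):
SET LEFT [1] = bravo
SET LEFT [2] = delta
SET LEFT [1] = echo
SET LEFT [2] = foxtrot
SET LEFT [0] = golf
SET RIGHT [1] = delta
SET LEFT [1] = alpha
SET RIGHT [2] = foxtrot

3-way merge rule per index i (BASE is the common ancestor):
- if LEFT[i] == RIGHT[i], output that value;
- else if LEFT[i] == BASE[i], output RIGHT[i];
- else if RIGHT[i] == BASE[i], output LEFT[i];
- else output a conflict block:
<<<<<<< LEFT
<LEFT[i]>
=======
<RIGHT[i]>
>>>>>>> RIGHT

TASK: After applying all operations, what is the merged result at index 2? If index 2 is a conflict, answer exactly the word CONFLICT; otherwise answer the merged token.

Answer: foxtrot

Derivation:
Final LEFT:  [golf, alpha, foxtrot]
Final RIGHT: [delta, delta, foxtrot]
i=0: L=golf, R=delta=BASE -> take LEFT -> golf
i=1: BASE=charlie L=alpha R=delta all differ -> CONFLICT
i=2: L=foxtrot R=foxtrot -> agree -> foxtrot
Index 2 -> foxtrot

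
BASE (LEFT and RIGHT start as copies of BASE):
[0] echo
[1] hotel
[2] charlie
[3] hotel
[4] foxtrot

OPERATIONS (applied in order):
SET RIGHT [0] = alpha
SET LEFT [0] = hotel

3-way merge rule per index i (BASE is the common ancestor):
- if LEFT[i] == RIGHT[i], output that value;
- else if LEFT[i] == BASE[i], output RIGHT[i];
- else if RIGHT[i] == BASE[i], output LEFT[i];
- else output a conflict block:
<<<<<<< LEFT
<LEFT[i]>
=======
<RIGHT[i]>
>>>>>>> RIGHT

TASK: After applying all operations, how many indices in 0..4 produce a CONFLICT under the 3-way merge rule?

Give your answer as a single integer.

Final LEFT:  [hotel, hotel, charlie, hotel, foxtrot]
Final RIGHT: [alpha, hotel, charlie, hotel, foxtrot]
i=0: BASE=echo L=hotel R=alpha all differ -> CONFLICT
i=1: L=hotel R=hotel -> agree -> hotel
i=2: L=charlie R=charlie -> agree -> charlie
i=3: L=hotel R=hotel -> agree -> hotel
i=4: L=foxtrot R=foxtrot -> agree -> foxtrot
Conflict count: 1

Answer: 1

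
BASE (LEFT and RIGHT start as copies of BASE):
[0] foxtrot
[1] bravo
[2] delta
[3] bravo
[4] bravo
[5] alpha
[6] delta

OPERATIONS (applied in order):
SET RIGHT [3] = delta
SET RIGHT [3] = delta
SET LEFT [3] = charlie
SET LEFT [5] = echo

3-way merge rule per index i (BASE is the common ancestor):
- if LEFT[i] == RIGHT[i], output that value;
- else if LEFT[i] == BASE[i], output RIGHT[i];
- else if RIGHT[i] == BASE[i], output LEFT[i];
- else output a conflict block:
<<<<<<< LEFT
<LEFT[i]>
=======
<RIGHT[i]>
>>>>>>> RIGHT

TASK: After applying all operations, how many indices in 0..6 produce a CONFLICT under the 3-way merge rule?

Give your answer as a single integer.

Answer: 1

Derivation:
Final LEFT:  [foxtrot, bravo, delta, charlie, bravo, echo, delta]
Final RIGHT: [foxtrot, bravo, delta, delta, bravo, alpha, delta]
i=0: L=foxtrot R=foxtrot -> agree -> foxtrot
i=1: L=bravo R=bravo -> agree -> bravo
i=2: L=delta R=delta -> agree -> delta
i=3: BASE=bravo L=charlie R=delta all differ -> CONFLICT
i=4: L=bravo R=bravo -> agree -> bravo
i=5: L=echo, R=alpha=BASE -> take LEFT -> echo
i=6: L=delta R=delta -> agree -> delta
Conflict count: 1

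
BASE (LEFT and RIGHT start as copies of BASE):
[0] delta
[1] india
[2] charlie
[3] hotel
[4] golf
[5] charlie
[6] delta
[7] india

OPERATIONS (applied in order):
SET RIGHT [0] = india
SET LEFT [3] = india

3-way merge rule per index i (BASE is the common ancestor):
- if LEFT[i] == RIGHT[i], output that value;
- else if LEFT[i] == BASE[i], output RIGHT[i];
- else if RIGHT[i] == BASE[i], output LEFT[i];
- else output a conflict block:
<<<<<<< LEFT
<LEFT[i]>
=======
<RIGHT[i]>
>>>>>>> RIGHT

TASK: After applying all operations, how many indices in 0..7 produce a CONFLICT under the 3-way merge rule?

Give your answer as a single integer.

Final LEFT:  [delta, india, charlie, india, golf, charlie, delta, india]
Final RIGHT: [india, india, charlie, hotel, golf, charlie, delta, india]
i=0: L=delta=BASE, R=india -> take RIGHT -> india
i=1: L=india R=india -> agree -> india
i=2: L=charlie R=charlie -> agree -> charlie
i=3: L=india, R=hotel=BASE -> take LEFT -> india
i=4: L=golf R=golf -> agree -> golf
i=5: L=charlie R=charlie -> agree -> charlie
i=6: L=delta R=delta -> agree -> delta
i=7: L=india R=india -> agree -> india
Conflict count: 0

Answer: 0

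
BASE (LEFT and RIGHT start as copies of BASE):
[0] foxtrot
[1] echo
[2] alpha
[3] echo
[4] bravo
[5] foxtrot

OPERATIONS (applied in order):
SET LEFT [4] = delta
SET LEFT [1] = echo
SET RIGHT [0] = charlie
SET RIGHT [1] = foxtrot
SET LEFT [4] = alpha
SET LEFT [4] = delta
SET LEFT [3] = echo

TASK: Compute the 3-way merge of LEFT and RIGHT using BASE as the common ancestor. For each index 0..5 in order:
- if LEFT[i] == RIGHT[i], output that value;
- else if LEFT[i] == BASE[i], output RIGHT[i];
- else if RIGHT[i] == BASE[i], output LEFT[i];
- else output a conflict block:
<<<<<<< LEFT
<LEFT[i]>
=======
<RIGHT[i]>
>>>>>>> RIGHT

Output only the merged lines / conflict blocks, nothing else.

Answer: charlie
foxtrot
alpha
echo
delta
foxtrot

Derivation:
Final LEFT:  [foxtrot, echo, alpha, echo, delta, foxtrot]
Final RIGHT: [charlie, foxtrot, alpha, echo, bravo, foxtrot]
i=0: L=foxtrot=BASE, R=charlie -> take RIGHT -> charlie
i=1: L=echo=BASE, R=foxtrot -> take RIGHT -> foxtrot
i=2: L=alpha R=alpha -> agree -> alpha
i=3: L=echo R=echo -> agree -> echo
i=4: L=delta, R=bravo=BASE -> take LEFT -> delta
i=5: L=foxtrot R=foxtrot -> agree -> foxtrot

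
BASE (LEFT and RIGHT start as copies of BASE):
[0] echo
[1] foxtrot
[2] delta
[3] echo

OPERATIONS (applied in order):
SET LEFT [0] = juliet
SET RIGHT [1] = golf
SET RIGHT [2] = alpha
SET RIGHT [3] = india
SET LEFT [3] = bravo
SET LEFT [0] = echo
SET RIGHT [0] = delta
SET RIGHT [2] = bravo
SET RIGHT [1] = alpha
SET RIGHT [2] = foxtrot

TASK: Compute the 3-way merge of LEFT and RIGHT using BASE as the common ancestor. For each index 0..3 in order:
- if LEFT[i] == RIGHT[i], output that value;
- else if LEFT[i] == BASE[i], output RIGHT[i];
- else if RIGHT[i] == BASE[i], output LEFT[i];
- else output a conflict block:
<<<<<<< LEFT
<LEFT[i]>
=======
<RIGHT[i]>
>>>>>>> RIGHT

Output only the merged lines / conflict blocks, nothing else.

Answer: delta
alpha
foxtrot
<<<<<<< LEFT
bravo
=======
india
>>>>>>> RIGHT

Derivation:
Final LEFT:  [echo, foxtrot, delta, bravo]
Final RIGHT: [delta, alpha, foxtrot, india]
i=0: L=echo=BASE, R=delta -> take RIGHT -> delta
i=1: L=foxtrot=BASE, R=alpha -> take RIGHT -> alpha
i=2: L=delta=BASE, R=foxtrot -> take RIGHT -> foxtrot
i=3: BASE=echo L=bravo R=india all differ -> CONFLICT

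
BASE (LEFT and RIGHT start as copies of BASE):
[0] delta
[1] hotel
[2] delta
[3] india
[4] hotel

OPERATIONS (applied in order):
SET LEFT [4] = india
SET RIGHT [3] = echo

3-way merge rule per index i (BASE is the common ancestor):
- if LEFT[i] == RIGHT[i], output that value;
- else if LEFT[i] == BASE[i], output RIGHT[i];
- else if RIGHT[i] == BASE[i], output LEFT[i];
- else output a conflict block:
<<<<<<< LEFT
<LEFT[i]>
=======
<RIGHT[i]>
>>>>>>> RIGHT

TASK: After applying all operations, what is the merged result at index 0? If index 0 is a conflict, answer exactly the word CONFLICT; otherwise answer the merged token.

Final LEFT:  [delta, hotel, delta, india, india]
Final RIGHT: [delta, hotel, delta, echo, hotel]
i=0: L=delta R=delta -> agree -> delta
i=1: L=hotel R=hotel -> agree -> hotel
i=2: L=delta R=delta -> agree -> delta
i=3: L=india=BASE, R=echo -> take RIGHT -> echo
i=4: L=india, R=hotel=BASE -> take LEFT -> india
Index 0 -> delta

Answer: delta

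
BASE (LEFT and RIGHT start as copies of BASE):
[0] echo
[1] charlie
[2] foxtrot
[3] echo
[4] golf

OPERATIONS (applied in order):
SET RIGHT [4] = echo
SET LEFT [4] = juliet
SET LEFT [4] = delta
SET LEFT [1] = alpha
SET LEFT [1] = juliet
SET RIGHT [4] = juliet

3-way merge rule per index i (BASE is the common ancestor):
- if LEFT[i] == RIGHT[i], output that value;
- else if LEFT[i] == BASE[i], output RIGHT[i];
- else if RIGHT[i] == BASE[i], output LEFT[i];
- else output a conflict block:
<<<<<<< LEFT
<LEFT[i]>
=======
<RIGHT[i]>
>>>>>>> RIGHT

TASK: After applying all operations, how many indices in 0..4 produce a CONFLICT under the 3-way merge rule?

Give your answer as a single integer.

Final LEFT:  [echo, juliet, foxtrot, echo, delta]
Final RIGHT: [echo, charlie, foxtrot, echo, juliet]
i=0: L=echo R=echo -> agree -> echo
i=1: L=juliet, R=charlie=BASE -> take LEFT -> juliet
i=2: L=foxtrot R=foxtrot -> agree -> foxtrot
i=3: L=echo R=echo -> agree -> echo
i=4: BASE=golf L=delta R=juliet all differ -> CONFLICT
Conflict count: 1

Answer: 1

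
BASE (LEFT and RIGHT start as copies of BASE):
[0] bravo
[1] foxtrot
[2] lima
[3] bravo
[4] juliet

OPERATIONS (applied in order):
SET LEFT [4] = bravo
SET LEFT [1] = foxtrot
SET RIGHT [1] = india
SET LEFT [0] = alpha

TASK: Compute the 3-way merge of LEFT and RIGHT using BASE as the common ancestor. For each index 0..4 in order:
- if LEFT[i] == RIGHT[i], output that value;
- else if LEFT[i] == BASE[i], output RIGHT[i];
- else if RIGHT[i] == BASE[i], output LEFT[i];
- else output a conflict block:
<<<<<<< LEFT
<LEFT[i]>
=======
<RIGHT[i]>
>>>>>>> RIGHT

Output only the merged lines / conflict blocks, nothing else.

Answer: alpha
india
lima
bravo
bravo

Derivation:
Final LEFT:  [alpha, foxtrot, lima, bravo, bravo]
Final RIGHT: [bravo, india, lima, bravo, juliet]
i=0: L=alpha, R=bravo=BASE -> take LEFT -> alpha
i=1: L=foxtrot=BASE, R=india -> take RIGHT -> india
i=2: L=lima R=lima -> agree -> lima
i=3: L=bravo R=bravo -> agree -> bravo
i=4: L=bravo, R=juliet=BASE -> take LEFT -> bravo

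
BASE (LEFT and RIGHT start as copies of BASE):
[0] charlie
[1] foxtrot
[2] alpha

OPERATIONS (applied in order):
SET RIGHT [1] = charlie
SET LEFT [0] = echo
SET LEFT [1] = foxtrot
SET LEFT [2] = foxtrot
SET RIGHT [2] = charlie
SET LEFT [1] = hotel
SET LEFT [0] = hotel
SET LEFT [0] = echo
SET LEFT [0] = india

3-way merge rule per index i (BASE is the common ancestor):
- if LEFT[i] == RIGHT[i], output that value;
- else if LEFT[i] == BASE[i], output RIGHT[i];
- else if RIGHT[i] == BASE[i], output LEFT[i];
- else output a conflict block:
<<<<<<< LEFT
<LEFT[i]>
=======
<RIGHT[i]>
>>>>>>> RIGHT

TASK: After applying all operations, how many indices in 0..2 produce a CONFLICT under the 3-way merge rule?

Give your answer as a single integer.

Final LEFT:  [india, hotel, foxtrot]
Final RIGHT: [charlie, charlie, charlie]
i=0: L=india, R=charlie=BASE -> take LEFT -> india
i=1: BASE=foxtrot L=hotel R=charlie all differ -> CONFLICT
i=2: BASE=alpha L=foxtrot R=charlie all differ -> CONFLICT
Conflict count: 2

Answer: 2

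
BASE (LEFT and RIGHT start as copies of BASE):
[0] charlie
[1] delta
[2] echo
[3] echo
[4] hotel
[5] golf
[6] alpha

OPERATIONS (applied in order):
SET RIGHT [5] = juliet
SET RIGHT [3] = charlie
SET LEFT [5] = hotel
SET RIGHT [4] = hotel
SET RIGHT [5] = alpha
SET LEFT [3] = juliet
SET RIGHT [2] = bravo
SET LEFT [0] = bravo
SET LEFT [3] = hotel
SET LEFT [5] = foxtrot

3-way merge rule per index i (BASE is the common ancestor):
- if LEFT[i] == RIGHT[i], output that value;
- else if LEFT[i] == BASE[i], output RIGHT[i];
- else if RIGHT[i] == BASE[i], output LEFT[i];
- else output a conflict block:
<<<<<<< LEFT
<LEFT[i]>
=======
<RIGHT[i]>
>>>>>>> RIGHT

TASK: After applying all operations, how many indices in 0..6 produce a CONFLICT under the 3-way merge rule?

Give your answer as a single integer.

Final LEFT:  [bravo, delta, echo, hotel, hotel, foxtrot, alpha]
Final RIGHT: [charlie, delta, bravo, charlie, hotel, alpha, alpha]
i=0: L=bravo, R=charlie=BASE -> take LEFT -> bravo
i=1: L=delta R=delta -> agree -> delta
i=2: L=echo=BASE, R=bravo -> take RIGHT -> bravo
i=3: BASE=echo L=hotel R=charlie all differ -> CONFLICT
i=4: L=hotel R=hotel -> agree -> hotel
i=5: BASE=golf L=foxtrot R=alpha all differ -> CONFLICT
i=6: L=alpha R=alpha -> agree -> alpha
Conflict count: 2

Answer: 2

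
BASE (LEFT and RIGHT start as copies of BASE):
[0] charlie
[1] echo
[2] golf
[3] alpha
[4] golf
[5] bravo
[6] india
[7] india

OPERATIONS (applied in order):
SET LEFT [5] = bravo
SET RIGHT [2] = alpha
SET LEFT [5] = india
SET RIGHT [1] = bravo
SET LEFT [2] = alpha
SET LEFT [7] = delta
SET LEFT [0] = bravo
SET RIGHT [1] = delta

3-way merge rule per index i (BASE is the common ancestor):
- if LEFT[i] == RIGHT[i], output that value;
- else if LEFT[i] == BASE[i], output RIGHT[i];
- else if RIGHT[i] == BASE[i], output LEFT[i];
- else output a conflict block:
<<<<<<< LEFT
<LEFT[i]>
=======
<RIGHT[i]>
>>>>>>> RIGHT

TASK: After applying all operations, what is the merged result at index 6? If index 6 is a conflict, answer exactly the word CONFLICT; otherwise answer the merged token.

Final LEFT:  [bravo, echo, alpha, alpha, golf, india, india, delta]
Final RIGHT: [charlie, delta, alpha, alpha, golf, bravo, india, india]
i=0: L=bravo, R=charlie=BASE -> take LEFT -> bravo
i=1: L=echo=BASE, R=delta -> take RIGHT -> delta
i=2: L=alpha R=alpha -> agree -> alpha
i=3: L=alpha R=alpha -> agree -> alpha
i=4: L=golf R=golf -> agree -> golf
i=5: L=india, R=bravo=BASE -> take LEFT -> india
i=6: L=india R=india -> agree -> india
i=7: L=delta, R=india=BASE -> take LEFT -> delta
Index 6 -> india

Answer: india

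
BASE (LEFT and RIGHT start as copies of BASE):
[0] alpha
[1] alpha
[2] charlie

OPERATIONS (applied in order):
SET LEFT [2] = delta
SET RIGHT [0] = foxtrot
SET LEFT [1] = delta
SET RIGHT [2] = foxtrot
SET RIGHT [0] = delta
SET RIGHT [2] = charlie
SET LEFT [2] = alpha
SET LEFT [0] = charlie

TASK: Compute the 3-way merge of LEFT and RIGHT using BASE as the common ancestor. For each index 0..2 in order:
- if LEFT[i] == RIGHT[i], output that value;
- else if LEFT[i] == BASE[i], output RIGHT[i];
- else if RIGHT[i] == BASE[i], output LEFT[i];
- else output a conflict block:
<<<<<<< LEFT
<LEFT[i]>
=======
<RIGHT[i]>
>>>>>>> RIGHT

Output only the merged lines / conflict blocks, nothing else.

Final LEFT:  [charlie, delta, alpha]
Final RIGHT: [delta, alpha, charlie]
i=0: BASE=alpha L=charlie R=delta all differ -> CONFLICT
i=1: L=delta, R=alpha=BASE -> take LEFT -> delta
i=2: L=alpha, R=charlie=BASE -> take LEFT -> alpha

Answer: <<<<<<< LEFT
charlie
=======
delta
>>>>>>> RIGHT
delta
alpha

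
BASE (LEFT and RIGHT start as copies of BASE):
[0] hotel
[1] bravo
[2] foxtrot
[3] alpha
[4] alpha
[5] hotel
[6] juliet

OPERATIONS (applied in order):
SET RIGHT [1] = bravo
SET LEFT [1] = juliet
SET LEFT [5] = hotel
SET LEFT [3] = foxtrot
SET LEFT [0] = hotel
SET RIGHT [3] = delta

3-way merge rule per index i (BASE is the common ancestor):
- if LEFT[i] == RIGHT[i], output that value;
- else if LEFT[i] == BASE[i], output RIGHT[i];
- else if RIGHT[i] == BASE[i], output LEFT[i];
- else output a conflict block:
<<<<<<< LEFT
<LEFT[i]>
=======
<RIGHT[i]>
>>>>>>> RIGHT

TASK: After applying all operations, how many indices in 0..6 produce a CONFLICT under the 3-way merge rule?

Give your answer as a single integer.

Answer: 1

Derivation:
Final LEFT:  [hotel, juliet, foxtrot, foxtrot, alpha, hotel, juliet]
Final RIGHT: [hotel, bravo, foxtrot, delta, alpha, hotel, juliet]
i=0: L=hotel R=hotel -> agree -> hotel
i=1: L=juliet, R=bravo=BASE -> take LEFT -> juliet
i=2: L=foxtrot R=foxtrot -> agree -> foxtrot
i=3: BASE=alpha L=foxtrot R=delta all differ -> CONFLICT
i=4: L=alpha R=alpha -> agree -> alpha
i=5: L=hotel R=hotel -> agree -> hotel
i=6: L=juliet R=juliet -> agree -> juliet
Conflict count: 1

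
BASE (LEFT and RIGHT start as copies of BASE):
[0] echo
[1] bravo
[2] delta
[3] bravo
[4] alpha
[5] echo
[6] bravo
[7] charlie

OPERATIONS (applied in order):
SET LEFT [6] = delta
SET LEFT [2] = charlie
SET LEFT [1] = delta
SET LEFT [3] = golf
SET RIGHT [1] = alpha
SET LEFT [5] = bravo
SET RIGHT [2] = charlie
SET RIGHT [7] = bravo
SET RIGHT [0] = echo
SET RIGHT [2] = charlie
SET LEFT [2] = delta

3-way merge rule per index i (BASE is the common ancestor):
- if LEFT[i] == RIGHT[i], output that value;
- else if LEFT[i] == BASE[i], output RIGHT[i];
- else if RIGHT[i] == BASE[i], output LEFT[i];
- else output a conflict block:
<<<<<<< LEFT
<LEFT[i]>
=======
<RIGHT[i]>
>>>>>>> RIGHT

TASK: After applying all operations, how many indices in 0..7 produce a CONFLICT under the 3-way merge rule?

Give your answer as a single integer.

Final LEFT:  [echo, delta, delta, golf, alpha, bravo, delta, charlie]
Final RIGHT: [echo, alpha, charlie, bravo, alpha, echo, bravo, bravo]
i=0: L=echo R=echo -> agree -> echo
i=1: BASE=bravo L=delta R=alpha all differ -> CONFLICT
i=2: L=delta=BASE, R=charlie -> take RIGHT -> charlie
i=3: L=golf, R=bravo=BASE -> take LEFT -> golf
i=4: L=alpha R=alpha -> agree -> alpha
i=5: L=bravo, R=echo=BASE -> take LEFT -> bravo
i=6: L=delta, R=bravo=BASE -> take LEFT -> delta
i=7: L=charlie=BASE, R=bravo -> take RIGHT -> bravo
Conflict count: 1

Answer: 1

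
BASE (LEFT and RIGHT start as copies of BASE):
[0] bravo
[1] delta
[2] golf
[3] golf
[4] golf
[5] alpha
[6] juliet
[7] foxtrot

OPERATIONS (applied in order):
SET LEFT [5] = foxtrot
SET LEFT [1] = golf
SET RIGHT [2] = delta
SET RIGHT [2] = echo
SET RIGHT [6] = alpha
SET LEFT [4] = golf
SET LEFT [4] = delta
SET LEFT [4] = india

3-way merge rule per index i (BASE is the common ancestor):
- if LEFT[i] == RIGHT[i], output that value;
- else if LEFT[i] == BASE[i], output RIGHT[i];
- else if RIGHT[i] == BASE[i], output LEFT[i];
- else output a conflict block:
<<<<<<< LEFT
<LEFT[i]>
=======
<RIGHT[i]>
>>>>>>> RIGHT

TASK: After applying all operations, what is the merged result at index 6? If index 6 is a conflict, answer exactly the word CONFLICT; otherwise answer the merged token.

Final LEFT:  [bravo, golf, golf, golf, india, foxtrot, juliet, foxtrot]
Final RIGHT: [bravo, delta, echo, golf, golf, alpha, alpha, foxtrot]
i=0: L=bravo R=bravo -> agree -> bravo
i=1: L=golf, R=delta=BASE -> take LEFT -> golf
i=2: L=golf=BASE, R=echo -> take RIGHT -> echo
i=3: L=golf R=golf -> agree -> golf
i=4: L=india, R=golf=BASE -> take LEFT -> india
i=5: L=foxtrot, R=alpha=BASE -> take LEFT -> foxtrot
i=6: L=juliet=BASE, R=alpha -> take RIGHT -> alpha
i=7: L=foxtrot R=foxtrot -> agree -> foxtrot
Index 6 -> alpha

Answer: alpha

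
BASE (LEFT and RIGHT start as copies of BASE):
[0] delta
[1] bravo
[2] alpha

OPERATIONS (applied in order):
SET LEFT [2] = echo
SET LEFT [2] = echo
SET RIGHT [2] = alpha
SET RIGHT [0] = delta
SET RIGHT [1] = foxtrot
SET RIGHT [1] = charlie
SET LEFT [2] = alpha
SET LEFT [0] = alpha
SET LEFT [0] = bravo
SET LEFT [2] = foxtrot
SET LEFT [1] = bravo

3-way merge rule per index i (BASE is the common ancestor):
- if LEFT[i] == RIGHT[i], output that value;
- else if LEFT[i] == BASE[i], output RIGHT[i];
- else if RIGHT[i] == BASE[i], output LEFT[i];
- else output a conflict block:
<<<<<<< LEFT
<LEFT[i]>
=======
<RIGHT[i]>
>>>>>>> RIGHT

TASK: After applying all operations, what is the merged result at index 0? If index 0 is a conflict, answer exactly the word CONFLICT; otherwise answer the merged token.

Final LEFT:  [bravo, bravo, foxtrot]
Final RIGHT: [delta, charlie, alpha]
i=0: L=bravo, R=delta=BASE -> take LEFT -> bravo
i=1: L=bravo=BASE, R=charlie -> take RIGHT -> charlie
i=2: L=foxtrot, R=alpha=BASE -> take LEFT -> foxtrot
Index 0 -> bravo

Answer: bravo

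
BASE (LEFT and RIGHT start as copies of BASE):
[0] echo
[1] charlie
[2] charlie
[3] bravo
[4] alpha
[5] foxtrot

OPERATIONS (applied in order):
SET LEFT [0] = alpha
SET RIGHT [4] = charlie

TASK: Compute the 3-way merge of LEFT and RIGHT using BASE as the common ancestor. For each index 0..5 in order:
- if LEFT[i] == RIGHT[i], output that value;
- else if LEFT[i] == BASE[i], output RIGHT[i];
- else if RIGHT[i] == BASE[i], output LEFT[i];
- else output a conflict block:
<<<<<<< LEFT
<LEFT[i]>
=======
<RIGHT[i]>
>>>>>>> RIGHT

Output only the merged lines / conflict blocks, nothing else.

Answer: alpha
charlie
charlie
bravo
charlie
foxtrot

Derivation:
Final LEFT:  [alpha, charlie, charlie, bravo, alpha, foxtrot]
Final RIGHT: [echo, charlie, charlie, bravo, charlie, foxtrot]
i=0: L=alpha, R=echo=BASE -> take LEFT -> alpha
i=1: L=charlie R=charlie -> agree -> charlie
i=2: L=charlie R=charlie -> agree -> charlie
i=3: L=bravo R=bravo -> agree -> bravo
i=4: L=alpha=BASE, R=charlie -> take RIGHT -> charlie
i=5: L=foxtrot R=foxtrot -> agree -> foxtrot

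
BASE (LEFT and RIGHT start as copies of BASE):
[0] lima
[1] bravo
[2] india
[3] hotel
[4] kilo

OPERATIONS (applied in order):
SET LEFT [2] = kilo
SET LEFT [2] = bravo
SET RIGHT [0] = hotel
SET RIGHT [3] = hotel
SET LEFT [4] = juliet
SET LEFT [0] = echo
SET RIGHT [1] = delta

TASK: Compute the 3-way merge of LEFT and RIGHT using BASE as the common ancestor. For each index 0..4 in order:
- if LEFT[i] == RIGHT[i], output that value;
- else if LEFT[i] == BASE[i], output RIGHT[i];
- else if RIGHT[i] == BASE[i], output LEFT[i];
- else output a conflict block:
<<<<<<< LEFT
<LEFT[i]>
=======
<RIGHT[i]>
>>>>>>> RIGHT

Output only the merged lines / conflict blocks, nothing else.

Final LEFT:  [echo, bravo, bravo, hotel, juliet]
Final RIGHT: [hotel, delta, india, hotel, kilo]
i=0: BASE=lima L=echo R=hotel all differ -> CONFLICT
i=1: L=bravo=BASE, R=delta -> take RIGHT -> delta
i=2: L=bravo, R=india=BASE -> take LEFT -> bravo
i=3: L=hotel R=hotel -> agree -> hotel
i=4: L=juliet, R=kilo=BASE -> take LEFT -> juliet

Answer: <<<<<<< LEFT
echo
=======
hotel
>>>>>>> RIGHT
delta
bravo
hotel
juliet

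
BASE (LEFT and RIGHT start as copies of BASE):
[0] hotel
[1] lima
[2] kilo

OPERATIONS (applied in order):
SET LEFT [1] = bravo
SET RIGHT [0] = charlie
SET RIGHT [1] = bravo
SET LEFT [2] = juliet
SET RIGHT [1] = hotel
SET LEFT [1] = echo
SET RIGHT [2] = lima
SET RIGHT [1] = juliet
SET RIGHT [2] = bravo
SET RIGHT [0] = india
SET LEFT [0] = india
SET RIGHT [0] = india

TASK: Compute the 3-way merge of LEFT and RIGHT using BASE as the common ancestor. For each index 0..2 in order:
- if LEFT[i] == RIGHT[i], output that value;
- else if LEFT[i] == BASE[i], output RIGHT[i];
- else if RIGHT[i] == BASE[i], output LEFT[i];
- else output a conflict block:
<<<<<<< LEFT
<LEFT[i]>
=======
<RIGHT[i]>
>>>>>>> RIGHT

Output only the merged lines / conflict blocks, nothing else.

Final LEFT:  [india, echo, juliet]
Final RIGHT: [india, juliet, bravo]
i=0: L=india R=india -> agree -> india
i=1: BASE=lima L=echo R=juliet all differ -> CONFLICT
i=2: BASE=kilo L=juliet R=bravo all differ -> CONFLICT

Answer: india
<<<<<<< LEFT
echo
=======
juliet
>>>>>>> RIGHT
<<<<<<< LEFT
juliet
=======
bravo
>>>>>>> RIGHT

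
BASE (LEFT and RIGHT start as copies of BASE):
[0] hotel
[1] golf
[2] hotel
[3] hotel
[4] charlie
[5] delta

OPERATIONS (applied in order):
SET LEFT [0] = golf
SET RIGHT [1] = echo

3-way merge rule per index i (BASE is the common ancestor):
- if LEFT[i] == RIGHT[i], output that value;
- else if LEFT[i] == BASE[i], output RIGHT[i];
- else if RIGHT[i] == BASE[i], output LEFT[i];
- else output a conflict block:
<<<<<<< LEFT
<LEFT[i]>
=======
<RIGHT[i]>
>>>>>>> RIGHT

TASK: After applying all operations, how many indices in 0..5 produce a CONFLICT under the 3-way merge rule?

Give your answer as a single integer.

Final LEFT:  [golf, golf, hotel, hotel, charlie, delta]
Final RIGHT: [hotel, echo, hotel, hotel, charlie, delta]
i=0: L=golf, R=hotel=BASE -> take LEFT -> golf
i=1: L=golf=BASE, R=echo -> take RIGHT -> echo
i=2: L=hotel R=hotel -> agree -> hotel
i=3: L=hotel R=hotel -> agree -> hotel
i=4: L=charlie R=charlie -> agree -> charlie
i=5: L=delta R=delta -> agree -> delta
Conflict count: 0

Answer: 0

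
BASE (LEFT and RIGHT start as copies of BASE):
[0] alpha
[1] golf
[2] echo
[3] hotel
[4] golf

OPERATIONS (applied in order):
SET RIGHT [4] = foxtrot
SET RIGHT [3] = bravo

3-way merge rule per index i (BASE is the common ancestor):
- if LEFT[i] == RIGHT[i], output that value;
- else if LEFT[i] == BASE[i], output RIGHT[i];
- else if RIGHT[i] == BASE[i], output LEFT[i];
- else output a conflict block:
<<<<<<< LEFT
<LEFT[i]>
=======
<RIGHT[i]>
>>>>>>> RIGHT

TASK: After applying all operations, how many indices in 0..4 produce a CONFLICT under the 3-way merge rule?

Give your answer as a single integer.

Final LEFT:  [alpha, golf, echo, hotel, golf]
Final RIGHT: [alpha, golf, echo, bravo, foxtrot]
i=0: L=alpha R=alpha -> agree -> alpha
i=1: L=golf R=golf -> agree -> golf
i=2: L=echo R=echo -> agree -> echo
i=3: L=hotel=BASE, R=bravo -> take RIGHT -> bravo
i=4: L=golf=BASE, R=foxtrot -> take RIGHT -> foxtrot
Conflict count: 0

Answer: 0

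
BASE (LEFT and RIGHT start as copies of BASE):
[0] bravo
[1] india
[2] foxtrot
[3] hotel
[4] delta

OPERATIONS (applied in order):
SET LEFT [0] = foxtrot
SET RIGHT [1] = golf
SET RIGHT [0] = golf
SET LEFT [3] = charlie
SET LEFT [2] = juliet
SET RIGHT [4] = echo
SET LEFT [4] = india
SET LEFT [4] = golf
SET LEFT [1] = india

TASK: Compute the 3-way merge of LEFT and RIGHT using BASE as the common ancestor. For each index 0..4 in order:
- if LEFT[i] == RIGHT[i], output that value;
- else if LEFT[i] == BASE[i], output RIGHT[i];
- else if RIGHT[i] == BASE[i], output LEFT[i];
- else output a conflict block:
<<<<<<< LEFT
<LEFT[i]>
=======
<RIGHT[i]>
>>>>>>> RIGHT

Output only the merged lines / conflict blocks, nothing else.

Final LEFT:  [foxtrot, india, juliet, charlie, golf]
Final RIGHT: [golf, golf, foxtrot, hotel, echo]
i=0: BASE=bravo L=foxtrot R=golf all differ -> CONFLICT
i=1: L=india=BASE, R=golf -> take RIGHT -> golf
i=2: L=juliet, R=foxtrot=BASE -> take LEFT -> juliet
i=3: L=charlie, R=hotel=BASE -> take LEFT -> charlie
i=4: BASE=delta L=golf R=echo all differ -> CONFLICT

Answer: <<<<<<< LEFT
foxtrot
=======
golf
>>>>>>> RIGHT
golf
juliet
charlie
<<<<<<< LEFT
golf
=======
echo
>>>>>>> RIGHT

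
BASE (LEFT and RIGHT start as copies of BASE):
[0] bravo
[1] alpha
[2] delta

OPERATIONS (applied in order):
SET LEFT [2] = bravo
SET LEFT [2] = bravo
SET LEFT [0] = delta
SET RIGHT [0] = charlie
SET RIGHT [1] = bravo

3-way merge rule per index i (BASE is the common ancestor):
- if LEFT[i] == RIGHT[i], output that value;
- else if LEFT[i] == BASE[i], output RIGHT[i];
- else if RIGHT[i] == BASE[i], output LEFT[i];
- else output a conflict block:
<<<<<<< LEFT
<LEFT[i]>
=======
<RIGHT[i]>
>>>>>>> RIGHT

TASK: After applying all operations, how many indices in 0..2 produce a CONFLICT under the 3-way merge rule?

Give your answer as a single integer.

Answer: 1

Derivation:
Final LEFT:  [delta, alpha, bravo]
Final RIGHT: [charlie, bravo, delta]
i=0: BASE=bravo L=delta R=charlie all differ -> CONFLICT
i=1: L=alpha=BASE, R=bravo -> take RIGHT -> bravo
i=2: L=bravo, R=delta=BASE -> take LEFT -> bravo
Conflict count: 1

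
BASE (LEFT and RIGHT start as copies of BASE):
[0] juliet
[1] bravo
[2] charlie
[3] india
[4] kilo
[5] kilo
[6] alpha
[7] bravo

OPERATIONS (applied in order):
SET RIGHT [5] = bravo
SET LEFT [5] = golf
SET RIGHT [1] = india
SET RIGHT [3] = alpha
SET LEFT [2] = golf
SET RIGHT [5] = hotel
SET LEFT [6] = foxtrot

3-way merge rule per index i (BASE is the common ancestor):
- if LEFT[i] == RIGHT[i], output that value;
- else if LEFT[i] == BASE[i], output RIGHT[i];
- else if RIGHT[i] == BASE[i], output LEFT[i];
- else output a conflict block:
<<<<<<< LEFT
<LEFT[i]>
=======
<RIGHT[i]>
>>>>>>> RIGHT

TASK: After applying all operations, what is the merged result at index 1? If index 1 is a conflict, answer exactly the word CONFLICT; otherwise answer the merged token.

Answer: india

Derivation:
Final LEFT:  [juliet, bravo, golf, india, kilo, golf, foxtrot, bravo]
Final RIGHT: [juliet, india, charlie, alpha, kilo, hotel, alpha, bravo]
i=0: L=juliet R=juliet -> agree -> juliet
i=1: L=bravo=BASE, R=india -> take RIGHT -> india
i=2: L=golf, R=charlie=BASE -> take LEFT -> golf
i=3: L=india=BASE, R=alpha -> take RIGHT -> alpha
i=4: L=kilo R=kilo -> agree -> kilo
i=5: BASE=kilo L=golf R=hotel all differ -> CONFLICT
i=6: L=foxtrot, R=alpha=BASE -> take LEFT -> foxtrot
i=7: L=bravo R=bravo -> agree -> bravo
Index 1 -> india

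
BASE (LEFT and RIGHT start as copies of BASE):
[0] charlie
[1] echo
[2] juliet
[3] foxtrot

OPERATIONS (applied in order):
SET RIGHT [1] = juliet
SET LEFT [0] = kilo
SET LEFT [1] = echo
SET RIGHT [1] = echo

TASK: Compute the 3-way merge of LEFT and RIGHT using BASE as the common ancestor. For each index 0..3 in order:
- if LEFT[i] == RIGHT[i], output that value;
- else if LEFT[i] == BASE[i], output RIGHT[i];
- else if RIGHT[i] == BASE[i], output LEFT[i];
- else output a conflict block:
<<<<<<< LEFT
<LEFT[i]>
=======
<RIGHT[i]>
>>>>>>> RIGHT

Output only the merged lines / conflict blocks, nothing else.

Final LEFT:  [kilo, echo, juliet, foxtrot]
Final RIGHT: [charlie, echo, juliet, foxtrot]
i=0: L=kilo, R=charlie=BASE -> take LEFT -> kilo
i=1: L=echo R=echo -> agree -> echo
i=2: L=juliet R=juliet -> agree -> juliet
i=3: L=foxtrot R=foxtrot -> agree -> foxtrot

Answer: kilo
echo
juliet
foxtrot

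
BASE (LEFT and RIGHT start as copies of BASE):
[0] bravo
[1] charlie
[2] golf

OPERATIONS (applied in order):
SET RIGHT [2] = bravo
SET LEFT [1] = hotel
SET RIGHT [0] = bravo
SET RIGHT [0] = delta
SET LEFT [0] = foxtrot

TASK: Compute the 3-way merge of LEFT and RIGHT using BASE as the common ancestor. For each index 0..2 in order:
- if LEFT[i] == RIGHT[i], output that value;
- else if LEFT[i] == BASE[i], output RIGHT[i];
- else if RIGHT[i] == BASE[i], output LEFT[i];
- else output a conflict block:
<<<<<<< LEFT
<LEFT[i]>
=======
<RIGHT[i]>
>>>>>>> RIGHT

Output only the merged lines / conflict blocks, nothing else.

Answer: <<<<<<< LEFT
foxtrot
=======
delta
>>>>>>> RIGHT
hotel
bravo

Derivation:
Final LEFT:  [foxtrot, hotel, golf]
Final RIGHT: [delta, charlie, bravo]
i=0: BASE=bravo L=foxtrot R=delta all differ -> CONFLICT
i=1: L=hotel, R=charlie=BASE -> take LEFT -> hotel
i=2: L=golf=BASE, R=bravo -> take RIGHT -> bravo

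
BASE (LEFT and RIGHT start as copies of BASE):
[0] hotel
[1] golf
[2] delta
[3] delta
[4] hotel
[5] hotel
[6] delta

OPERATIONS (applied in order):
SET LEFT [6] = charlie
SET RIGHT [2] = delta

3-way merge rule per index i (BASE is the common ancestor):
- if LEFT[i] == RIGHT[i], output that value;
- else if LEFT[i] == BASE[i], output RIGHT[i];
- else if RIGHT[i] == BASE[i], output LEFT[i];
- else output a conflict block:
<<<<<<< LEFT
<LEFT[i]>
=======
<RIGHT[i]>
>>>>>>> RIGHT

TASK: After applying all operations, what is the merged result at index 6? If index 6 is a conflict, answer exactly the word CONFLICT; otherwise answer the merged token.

Answer: charlie

Derivation:
Final LEFT:  [hotel, golf, delta, delta, hotel, hotel, charlie]
Final RIGHT: [hotel, golf, delta, delta, hotel, hotel, delta]
i=0: L=hotel R=hotel -> agree -> hotel
i=1: L=golf R=golf -> agree -> golf
i=2: L=delta R=delta -> agree -> delta
i=3: L=delta R=delta -> agree -> delta
i=4: L=hotel R=hotel -> agree -> hotel
i=5: L=hotel R=hotel -> agree -> hotel
i=6: L=charlie, R=delta=BASE -> take LEFT -> charlie
Index 6 -> charlie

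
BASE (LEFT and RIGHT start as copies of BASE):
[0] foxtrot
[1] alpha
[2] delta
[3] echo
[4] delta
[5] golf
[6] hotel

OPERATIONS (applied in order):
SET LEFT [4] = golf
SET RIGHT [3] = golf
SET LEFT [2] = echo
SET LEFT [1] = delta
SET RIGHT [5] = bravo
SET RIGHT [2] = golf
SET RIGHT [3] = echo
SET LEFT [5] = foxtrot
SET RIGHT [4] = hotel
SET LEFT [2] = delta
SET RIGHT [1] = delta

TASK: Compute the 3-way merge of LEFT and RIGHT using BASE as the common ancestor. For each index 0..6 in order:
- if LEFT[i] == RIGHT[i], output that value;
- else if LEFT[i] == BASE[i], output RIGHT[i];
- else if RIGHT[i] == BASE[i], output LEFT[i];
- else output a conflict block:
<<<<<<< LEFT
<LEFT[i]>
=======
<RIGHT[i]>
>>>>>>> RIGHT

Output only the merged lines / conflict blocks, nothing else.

Final LEFT:  [foxtrot, delta, delta, echo, golf, foxtrot, hotel]
Final RIGHT: [foxtrot, delta, golf, echo, hotel, bravo, hotel]
i=0: L=foxtrot R=foxtrot -> agree -> foxtrot
i=1: L=delta R=delta -> agree -> delta
i=2: L=delta=BASE, R=golf -> take RIGHT -> golf
i=3: L=echo R=echo -> agree -> echo
i=4: BASE=delta L=golf R=hotel all differ -> CONFLICT
i=5: BASE=golf L=foxtrot R=bravo all differ -> CONFLICT
i=6: L=hotel R=hotel -> agree -> hotel

Answer: foxtrot
delta
golf
echo
<<<<<<< LEFT
golf
=======
hotel
>>>>>>> RIGHT
<<<<<<< LEFT
foxtrot
=======
bravo
>>>>>>> RIGHT
hotel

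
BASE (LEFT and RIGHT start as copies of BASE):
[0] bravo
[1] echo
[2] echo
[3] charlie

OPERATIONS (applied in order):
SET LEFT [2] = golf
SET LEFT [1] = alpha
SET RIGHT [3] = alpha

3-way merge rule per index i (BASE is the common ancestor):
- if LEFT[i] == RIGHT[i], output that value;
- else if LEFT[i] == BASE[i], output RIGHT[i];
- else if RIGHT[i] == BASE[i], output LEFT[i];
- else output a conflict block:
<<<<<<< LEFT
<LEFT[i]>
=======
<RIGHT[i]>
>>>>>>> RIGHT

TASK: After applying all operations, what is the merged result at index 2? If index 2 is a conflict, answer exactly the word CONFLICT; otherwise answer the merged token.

Final LEFT:  [bravo, alpha, golf, charlie]
Final RIGHT: [bravo, echo, echo, alpha]
i=0: L=bravo R=bravo -> agree -> bravo
i=1: L=alpha, R=echo=BASE -> take LEFT -> alpha
i=2: L=golf, R=echo=BASE -> take LEFT -> golf
i=3: L=charlie=BASE, R=alpha -> take RIGHT -> alpha
Index 2 -> golf

Answer: golf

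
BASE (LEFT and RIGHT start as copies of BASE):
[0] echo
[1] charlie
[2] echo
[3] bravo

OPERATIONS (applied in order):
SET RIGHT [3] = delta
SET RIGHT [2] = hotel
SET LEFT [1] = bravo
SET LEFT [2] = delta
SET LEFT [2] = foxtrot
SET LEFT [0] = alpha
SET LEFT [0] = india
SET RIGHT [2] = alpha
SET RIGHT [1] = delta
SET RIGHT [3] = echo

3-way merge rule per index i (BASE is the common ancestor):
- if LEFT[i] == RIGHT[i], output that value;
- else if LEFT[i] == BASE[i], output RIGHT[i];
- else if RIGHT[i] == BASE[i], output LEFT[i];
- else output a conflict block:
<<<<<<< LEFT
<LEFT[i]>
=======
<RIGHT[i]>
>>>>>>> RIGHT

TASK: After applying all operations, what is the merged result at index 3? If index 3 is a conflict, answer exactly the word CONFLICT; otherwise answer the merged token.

Answer: echo

Derivation:
Final LEFT:  [india, bravo, foxtrot, bravo]
Final RIGHT: [echo, delta, alpha, echo]
i=0: L=india, R=echo=BASE -> take LEFT -> india
i=1: BASE=charlie L=bravo R=delta all differ -> CONFLICT
i=2: BASE=echo L=foxtrot R=alpha all differ -> CONFLICT
i=3: L=bravo=BASE, R=echo -> take RIGHT -> echo
Index 3 -> echo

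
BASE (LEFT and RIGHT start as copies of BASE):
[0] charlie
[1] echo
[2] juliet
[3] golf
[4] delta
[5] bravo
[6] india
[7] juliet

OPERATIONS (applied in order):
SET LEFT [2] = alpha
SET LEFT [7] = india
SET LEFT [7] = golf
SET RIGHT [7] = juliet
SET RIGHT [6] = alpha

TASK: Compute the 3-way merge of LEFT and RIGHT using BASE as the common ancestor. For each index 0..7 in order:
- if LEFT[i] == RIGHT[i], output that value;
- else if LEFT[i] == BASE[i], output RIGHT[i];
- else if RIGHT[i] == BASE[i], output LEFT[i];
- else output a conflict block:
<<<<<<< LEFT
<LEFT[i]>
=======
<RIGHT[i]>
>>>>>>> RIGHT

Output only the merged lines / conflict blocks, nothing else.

Final LEFT:  [charlie, echo, alpha, golf, delta, bravo, india, golf]
Final RIGHT: [charlie, echo, juliet, golf, delta, bravo, alpha, juliet]
i=0: L=charlie R=charlie -> agree -> charlie
i=1: L=echo R=echo -> agree -> echo
i=2: L=alpha, R=juliet=BASE -> take LEFT -> alpha
i=3: L=golf R=golf -> agree -> golf
i=4: L=delta R=delta -> agree -> delta
i=5: L=bravo R=bravo -> agree -> bravo
i=6: L=india=BASE, R=alpha -> take RIGHT -> alpha
i=7: L=golf, R=juliet=BASE -> take LEFT -> golf

Answer: charlie
echo
alpha
golf
delta
bravo
alpha
golf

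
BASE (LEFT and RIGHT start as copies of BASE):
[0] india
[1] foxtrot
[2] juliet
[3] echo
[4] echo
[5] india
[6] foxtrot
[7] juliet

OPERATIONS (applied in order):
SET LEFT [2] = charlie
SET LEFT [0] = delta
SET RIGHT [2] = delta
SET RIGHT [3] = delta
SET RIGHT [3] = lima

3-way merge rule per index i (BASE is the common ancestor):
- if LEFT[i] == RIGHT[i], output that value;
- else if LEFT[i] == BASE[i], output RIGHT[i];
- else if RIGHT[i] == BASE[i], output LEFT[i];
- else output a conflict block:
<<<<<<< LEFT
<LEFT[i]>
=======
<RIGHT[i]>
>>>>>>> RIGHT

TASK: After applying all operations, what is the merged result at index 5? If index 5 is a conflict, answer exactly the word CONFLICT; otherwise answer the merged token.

Answer: india

Derivation:
Final LEFT:  [delta, foxtrot, charlie, echo, echo, india, foxtrot, juliet]
Final RIGHT: [india, foxtrot, delta, lima, echo, india, foxtrot, juliet]
i=0: L=delta, R=india=BASE -> take LEFT -> delta
i=1: L=foxtrot R=foxtrot -> agree -> foxtrot
i=2: BASE=juliet L=charlie R=delta all differ -> CONFLICT
i=3: L=echo=BASE, R=lima -> take RIGHT -> lima
i=4: L=echo R=echo -> agree -> echo
i=5: L=india R=india -> agree -> india
i=6: L=foxtrot R=foxtrot -> agree -> foxtrot
i=7: L=juliet R=juliet -> agree -> juliet
Index 5 -> india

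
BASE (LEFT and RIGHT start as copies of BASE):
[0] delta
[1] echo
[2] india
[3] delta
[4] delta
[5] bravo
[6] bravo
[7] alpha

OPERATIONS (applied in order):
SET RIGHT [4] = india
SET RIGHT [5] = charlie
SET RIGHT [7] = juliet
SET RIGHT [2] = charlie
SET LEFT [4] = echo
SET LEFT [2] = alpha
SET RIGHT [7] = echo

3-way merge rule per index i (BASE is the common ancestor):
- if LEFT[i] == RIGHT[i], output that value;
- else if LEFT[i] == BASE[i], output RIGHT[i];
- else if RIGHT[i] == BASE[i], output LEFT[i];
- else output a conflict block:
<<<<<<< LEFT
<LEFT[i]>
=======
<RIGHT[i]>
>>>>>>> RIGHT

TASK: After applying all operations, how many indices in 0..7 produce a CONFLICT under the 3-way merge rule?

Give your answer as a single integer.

Answer: 2

Derivation:
Final LEFT:  [delta, echo, alpha, delta, echo, bravo, bravo, alpha]
Final RIGHT: [delta, echo, charlie, delta, india, charlie, bravo, echo]
i=0: L=delta R=delta -> agree -> delta
i=1: L=echo R=echo -> agree -> echo
i=2: BASE=india L=alpha R=charlie all differ -> CONFLICT
i=3: L=delta R=delta -> agree -> delta
i=4: BASE=delta L=echo R=india all differ -> CONFLICT
i=5: L=bravo=BASE, R=charlie -> take RIGHT -> charlie
i=6: L=bravo R=bravo -> agree -> bravo
i=7: L=alpha=BASE, R=echo -> take RIGHT -> echo
Conflict count: 2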